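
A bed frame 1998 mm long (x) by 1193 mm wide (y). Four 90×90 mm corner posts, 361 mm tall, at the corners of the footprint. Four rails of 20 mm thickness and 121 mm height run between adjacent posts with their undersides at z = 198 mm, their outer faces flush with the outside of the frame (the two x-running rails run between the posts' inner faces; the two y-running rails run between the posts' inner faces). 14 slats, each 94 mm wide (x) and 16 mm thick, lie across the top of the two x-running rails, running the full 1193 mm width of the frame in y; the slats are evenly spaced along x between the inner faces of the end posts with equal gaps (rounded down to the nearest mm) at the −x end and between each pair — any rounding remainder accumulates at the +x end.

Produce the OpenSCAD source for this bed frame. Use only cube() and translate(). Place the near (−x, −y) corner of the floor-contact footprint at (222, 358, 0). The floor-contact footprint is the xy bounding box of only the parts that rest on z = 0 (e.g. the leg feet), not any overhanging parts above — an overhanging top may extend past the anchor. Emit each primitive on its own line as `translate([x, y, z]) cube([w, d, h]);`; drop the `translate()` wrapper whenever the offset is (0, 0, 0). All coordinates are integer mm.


// slat z = rail_z + rail_h = 198 + 121 = 319
// slat gap = ⌊(1818 − 14·94) / 15⌋ = 33
translate([222, 358, 0]) cube([90, 90, 361]);
translate([222, 1461, 0]) cube([90, 90, 361]);
translate([2130, 358, 0]) cube([90, 90, 361]);
translate([2130, 1461, 0]) cube([90, 90, 361]);
translate([312, 358, 198]) cube([1818, 20, 121]);
translate([312, 1531, 198]) cube([1818, 20, 121]);
translate([222, 448, 198]) cube([20, 1013, 121]);
translate([2200, 448, 198]) cube([20, 1013, 121]);
translate([345, 358, 319]) cube([94, 1193, 16]);
translate([472, 358, 319]) cube([94, 1193, 16]);
translate([599, 358, 319]) cube([94, 1193, 16]);
translate([726, 358, 319]) cube([94, 1193, 16]);
translate([853, 358, 319]) cube([94, 1193, 16]);
translate([980, 358, 319]) cube([94, 1193, 16]);
translate([1107, 358, 319]) cube([94, 1193, 16]);
translate([1234, 358, 319]) cube([94, 1193, 16]);
translate([1361, 358, 319]) cube([94, 1193, 16]);
translate([1488, 358, 319]) cube([94, 1193, 16]);
translate([1615, 358, 319]) cube([94, 1193, 16]);
translate([1742, 358, 319]) cube([94, 1193, 16]);
translate([1869, 358, 319]) cube([94, 1193, 16]);
translate([1996, 358, 319]) cube([94, 1193, 16]);


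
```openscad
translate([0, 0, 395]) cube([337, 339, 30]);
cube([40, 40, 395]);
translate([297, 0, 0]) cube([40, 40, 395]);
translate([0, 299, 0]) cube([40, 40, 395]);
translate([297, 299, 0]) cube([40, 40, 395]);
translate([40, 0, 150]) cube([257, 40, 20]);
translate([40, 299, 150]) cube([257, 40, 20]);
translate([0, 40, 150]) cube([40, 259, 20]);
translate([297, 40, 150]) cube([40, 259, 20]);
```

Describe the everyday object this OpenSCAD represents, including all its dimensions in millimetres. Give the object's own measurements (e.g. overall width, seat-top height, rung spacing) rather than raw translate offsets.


A four-legged stool. The seat is a 337×339×30 mm slab whose top surface is at z = 425 mm; four square legs, each 40×40 mm in cross-section, run from the floor (z = 0) to the underside of the seat, each flush with a corner of the seat. Four stretchers, 40 mm wide and 20 mm tall, connect adjacent legs with their undersides at z = 150 mm, each running between the inner faces of the legs it joins and aligned with the legs' outer faces on the other axis.


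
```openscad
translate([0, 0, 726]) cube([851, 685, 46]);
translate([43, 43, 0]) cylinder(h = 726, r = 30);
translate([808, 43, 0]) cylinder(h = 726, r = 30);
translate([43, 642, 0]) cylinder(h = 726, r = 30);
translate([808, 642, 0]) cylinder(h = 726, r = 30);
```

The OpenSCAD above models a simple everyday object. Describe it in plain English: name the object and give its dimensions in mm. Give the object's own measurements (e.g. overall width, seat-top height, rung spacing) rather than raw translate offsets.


A rectangular dining table. The top is 851×685×46 mm with its upper surface at z = 772 mm. It stands on four round legs of 60 mm diameter, each leg's bounding box inset 13 mm from the nearest pair of top edges, running from the floor to the underside of the top.


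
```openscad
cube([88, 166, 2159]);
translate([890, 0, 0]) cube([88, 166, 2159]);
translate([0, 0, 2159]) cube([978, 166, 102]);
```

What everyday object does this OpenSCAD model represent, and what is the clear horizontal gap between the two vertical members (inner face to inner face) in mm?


A door frame. The clear opening width is 802 mm.

Two 2159 mm tall posts with a header on top — a door frame. The left jamb is 88 mm wide at x = 0; the right jamb starts at x = 890. The clear opening is 890 − 88 = 802 mm.


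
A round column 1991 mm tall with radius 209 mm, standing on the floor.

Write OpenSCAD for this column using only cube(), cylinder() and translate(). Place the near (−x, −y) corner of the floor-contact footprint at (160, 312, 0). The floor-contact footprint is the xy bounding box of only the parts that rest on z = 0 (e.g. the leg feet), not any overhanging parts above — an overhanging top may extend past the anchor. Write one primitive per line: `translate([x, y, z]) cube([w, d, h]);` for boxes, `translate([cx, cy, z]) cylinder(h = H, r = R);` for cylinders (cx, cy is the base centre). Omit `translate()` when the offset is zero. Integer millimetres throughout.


translate([369, 521, 0]) cylinder(h = 1991, r = 209);


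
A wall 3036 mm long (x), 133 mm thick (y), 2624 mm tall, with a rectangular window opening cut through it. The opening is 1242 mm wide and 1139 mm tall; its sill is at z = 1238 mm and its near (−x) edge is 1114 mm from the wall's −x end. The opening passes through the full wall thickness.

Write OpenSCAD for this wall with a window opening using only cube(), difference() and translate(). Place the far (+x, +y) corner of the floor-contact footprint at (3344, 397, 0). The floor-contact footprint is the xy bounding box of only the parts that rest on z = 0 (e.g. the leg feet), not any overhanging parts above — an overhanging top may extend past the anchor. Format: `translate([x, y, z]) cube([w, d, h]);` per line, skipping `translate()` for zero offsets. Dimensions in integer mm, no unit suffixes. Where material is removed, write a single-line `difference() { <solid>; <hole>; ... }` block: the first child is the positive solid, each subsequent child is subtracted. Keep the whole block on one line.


difference() { translate([308, 264, 0]) cube([3036, 133, 2624]); translate([1422, 264, 1238]) cube([1242, 133, 1139]); }


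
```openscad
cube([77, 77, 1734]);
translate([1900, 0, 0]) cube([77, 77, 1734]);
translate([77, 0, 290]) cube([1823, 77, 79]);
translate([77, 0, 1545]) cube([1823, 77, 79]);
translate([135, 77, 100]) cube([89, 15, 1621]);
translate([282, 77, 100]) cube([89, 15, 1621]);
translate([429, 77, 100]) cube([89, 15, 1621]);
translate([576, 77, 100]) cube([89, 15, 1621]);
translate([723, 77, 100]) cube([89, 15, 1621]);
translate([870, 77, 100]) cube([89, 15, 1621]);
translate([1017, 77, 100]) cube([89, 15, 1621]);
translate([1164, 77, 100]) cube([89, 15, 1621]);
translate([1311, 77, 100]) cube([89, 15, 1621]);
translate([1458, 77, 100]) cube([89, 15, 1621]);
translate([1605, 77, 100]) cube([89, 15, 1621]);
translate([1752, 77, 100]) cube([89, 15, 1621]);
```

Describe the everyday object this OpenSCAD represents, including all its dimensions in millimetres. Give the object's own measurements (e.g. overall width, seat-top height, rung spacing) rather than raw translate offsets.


A fence section. Two 77×77 mm posts, 1734 mm tall, stand on the floor with a clear span of 1823 mm between their inner faces. Two horizontal rails of 77×79 mm section span the gap between the posts with their undersides at z = 290 mm and z = 1545 mm, flush with the posts' −y face. 12 pickets, each 89 mm wide, 15 mm thick and 1621 mm tall, are fixed to the +y face of the rails with their bottoms at z = 100 mm, spaced across the span with a 58 mm gap after the −x post and between neighbouring pickets, with 59 mm left before the +x post.


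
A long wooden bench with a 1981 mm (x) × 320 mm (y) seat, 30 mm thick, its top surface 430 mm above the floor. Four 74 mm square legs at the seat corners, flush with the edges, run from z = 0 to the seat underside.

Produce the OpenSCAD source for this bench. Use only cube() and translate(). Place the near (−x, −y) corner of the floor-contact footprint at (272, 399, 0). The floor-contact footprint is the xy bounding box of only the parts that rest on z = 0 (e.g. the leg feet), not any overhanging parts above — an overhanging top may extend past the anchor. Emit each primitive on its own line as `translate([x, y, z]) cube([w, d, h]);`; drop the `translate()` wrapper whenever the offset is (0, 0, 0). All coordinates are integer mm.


// leg_h = 430 − 30 = 400
translate([272, 399, 400]) cube([1981, 320, 30]);
translate([272, 399, 0]) cube([74, 74, 400]);
translate([272, 645, 0]) cube([74, 74, 400]);
translate([2179, 399, 0]) cube([74, 74, 400]);
translate([2179, 645, 0]) cube([74, 74, 400]);


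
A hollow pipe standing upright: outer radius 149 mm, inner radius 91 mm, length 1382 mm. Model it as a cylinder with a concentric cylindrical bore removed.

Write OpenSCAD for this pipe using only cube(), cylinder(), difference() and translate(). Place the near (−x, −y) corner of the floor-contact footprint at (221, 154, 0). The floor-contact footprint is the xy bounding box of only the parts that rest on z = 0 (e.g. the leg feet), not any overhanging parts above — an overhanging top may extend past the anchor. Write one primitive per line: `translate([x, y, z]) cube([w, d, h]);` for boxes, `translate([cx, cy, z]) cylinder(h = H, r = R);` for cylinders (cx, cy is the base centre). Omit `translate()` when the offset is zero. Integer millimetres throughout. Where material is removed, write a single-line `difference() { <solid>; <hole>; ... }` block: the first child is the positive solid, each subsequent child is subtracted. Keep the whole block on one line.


difference() { translate([370, 303, 0]) cylinder(h = 1382, r = 149); translate([370, 303, 0]) cylinder(h = 1382, r = 91); }


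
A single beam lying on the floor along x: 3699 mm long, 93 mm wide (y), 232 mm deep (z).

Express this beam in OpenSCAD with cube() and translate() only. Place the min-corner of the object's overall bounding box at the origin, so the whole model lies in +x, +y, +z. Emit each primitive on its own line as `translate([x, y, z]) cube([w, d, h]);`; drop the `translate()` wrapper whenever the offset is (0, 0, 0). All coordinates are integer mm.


cube([3699, 93, 232]);


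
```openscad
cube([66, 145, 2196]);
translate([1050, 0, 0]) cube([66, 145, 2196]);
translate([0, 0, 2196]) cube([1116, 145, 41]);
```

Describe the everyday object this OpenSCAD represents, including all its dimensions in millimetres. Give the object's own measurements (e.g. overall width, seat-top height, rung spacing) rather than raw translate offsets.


A door frame. The clear opening is 984 mm wide and 2196 mm high. Two 66 mm wide jambs, 145 mm deep, stand either side of the opening from the floor to the top of the opening. A 41 mm thick head sits across the top of both jambs, spanning the full outside width of the frame.


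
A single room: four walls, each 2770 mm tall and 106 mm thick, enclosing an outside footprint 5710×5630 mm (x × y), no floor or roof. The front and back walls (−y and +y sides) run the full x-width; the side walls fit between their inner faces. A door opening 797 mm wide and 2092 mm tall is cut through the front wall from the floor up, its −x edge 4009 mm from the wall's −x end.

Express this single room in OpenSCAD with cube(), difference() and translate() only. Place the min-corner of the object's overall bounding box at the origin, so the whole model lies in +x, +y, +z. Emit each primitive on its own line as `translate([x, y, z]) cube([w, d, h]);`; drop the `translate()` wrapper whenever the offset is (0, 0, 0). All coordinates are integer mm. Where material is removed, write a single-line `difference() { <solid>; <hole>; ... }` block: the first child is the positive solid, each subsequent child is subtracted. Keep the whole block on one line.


difference() { cube([5710, 106, 2770]); translate([4009, 0, 0]) cube([797, 106, 2092]); }
translate([0, 5524, 0]) cube([5710, 106, 2770]);
translate([0, 106, 0]) cube([106, 5418, 2770]);
translate([5604, 106, 0]) cube([106, 5418, 2770]);


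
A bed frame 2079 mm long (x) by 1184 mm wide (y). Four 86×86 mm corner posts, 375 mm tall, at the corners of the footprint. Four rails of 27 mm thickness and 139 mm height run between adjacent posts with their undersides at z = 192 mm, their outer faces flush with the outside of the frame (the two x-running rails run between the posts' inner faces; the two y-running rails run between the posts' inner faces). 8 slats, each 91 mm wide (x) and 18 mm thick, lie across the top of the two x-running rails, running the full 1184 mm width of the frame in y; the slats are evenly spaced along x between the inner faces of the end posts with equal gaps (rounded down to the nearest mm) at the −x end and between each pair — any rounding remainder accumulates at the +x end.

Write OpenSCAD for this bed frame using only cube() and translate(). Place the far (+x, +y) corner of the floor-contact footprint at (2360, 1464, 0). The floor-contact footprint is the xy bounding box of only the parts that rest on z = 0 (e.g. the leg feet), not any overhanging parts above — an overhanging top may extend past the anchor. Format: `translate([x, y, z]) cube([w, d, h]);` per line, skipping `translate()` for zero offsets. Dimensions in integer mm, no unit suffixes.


translate([281, 280, 0]) cube([86, 86, 375]);
translate([281, 1378, 0]) cube([86, 86, 375]);
translate([2274, 280, 0]) cube([86, 86, 375]);
translate([2274, 1378, 0]) cube([86, 86, 375]);
translate([367, 280, 192]) cube([1907, 27, 139]);
translate([367, 1437, 192]) cube([1907, 27, 139]);
translate([281, 366, 192]) cube([27, 1012, 139]);
translate([2333, 366, 192]) cube([27, 1012, 139]);
translate([498, 280, 331]) cube([91, 1184, 18]);
translate([720, 280, 331]) cube([91, 1184, 18]);
translate([942, 280, 331]) cube([91, 1184, 18]);
translate([1164, 280, 331]) cube([91, 1184, 18]);
translate([1386, 280, 331]) cube([91, 1184, 18]);
translate([1608, 280, 331]) cube([91, 1184, 18]);
translate([1830, 280, 331]) cube([91, 1184, 18]);
translate([2052, 280, 331]) cube([91, 1184, 18]);


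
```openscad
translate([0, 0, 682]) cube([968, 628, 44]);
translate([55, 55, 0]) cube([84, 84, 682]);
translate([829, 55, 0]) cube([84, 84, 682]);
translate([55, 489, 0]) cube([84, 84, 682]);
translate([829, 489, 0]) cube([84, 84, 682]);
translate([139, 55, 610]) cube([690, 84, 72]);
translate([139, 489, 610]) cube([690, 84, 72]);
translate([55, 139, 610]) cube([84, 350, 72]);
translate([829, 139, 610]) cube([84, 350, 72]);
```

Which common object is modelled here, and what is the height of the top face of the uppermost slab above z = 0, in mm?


A table. The table height is 726 mm.

A 968×628×44 slab sits at z = 682 on four 84 mm square posts — a table. The top surface is at 682 + 44 = 726 mm.


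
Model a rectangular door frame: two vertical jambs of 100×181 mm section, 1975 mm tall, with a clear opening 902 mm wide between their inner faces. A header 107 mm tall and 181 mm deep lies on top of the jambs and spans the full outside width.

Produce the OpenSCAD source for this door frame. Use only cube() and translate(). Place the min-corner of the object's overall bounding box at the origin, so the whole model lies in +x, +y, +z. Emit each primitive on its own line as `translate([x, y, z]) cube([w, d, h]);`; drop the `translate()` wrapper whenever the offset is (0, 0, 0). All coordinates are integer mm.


cube([100, 181, 1975]);
translate([1002, 0, 0]) cube([100, 181, 1975]);
translate([0, 0, 1975]) cube([1102, 181, 107]);


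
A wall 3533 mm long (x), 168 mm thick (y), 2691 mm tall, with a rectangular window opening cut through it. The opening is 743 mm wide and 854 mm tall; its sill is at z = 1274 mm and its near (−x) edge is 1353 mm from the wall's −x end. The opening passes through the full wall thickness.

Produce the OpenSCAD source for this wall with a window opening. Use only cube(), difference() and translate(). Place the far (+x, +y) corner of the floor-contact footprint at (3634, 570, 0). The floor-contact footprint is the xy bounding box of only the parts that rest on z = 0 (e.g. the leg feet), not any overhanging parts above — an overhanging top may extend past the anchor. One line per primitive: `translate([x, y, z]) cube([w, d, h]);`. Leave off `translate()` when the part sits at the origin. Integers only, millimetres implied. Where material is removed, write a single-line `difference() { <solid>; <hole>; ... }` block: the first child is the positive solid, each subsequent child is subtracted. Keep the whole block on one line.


difference() { translate([101, 402, 0]) cube([3533, 168, 2691]); translate([1454, 402, 1274]) cube([743, 168, 854]); }


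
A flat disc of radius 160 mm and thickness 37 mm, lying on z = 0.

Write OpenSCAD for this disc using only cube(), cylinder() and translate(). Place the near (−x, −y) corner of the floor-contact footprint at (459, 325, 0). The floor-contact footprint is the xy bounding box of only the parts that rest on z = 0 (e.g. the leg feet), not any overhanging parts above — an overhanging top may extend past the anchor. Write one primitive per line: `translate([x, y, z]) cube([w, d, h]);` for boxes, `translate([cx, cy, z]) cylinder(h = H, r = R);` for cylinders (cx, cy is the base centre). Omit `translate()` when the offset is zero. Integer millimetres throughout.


translate([619, 485, 0]) cylinder(h = 37, r = 160);


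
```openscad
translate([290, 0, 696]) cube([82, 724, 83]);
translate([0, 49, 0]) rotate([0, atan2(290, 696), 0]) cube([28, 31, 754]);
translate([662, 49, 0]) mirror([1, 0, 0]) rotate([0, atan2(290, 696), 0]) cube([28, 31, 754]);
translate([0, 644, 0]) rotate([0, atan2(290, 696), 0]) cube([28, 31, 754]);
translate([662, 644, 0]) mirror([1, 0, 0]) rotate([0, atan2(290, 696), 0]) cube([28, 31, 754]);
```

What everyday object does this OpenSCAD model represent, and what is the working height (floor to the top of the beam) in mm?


A sawhorse. The overall height is 779 mm.

A beam across two mirrored pairs of raked legs — a sawhorse. The beam's underside is at z = 696 (matching the legs' vertical rise in atan2(290, 696)) and the beam is 83 mm tall, so its top is at 696 + 83 = 779 mm. The raked legs top out at the beam's underside, so that is the highest point.


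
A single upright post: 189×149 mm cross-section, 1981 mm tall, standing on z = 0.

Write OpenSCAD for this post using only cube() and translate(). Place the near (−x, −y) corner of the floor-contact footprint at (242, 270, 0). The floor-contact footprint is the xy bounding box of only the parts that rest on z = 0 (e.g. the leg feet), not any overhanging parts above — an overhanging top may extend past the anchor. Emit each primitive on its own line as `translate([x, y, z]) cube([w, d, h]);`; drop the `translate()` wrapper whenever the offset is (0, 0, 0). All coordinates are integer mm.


translate([242, 270, 0]) cube([189, 149, 1981]);


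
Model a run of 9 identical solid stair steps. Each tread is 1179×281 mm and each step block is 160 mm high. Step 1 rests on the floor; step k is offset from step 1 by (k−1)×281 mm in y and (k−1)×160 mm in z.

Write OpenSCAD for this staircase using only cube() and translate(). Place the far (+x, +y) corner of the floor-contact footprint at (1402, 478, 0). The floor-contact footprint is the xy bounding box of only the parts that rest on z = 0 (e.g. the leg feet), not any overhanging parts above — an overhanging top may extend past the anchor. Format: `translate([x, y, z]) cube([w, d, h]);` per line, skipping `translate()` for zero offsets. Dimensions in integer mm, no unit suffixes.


translate([223, 197, 0]) cube([1179, 281, 160]);
translate([223, 478, 160]) cube([1179, 281, 160]);
translate([223, 759, 320]) cube([1179, 281, 160]);
translate([223, 1040, 480]) cube([1179, 281, 160]);
translate([223, 1321, 640]) cube([1179, 281, 160]);
translate([223, 1602, 800]) cube([1179, 281, 160]);
translate([223, 1883, 960]) cube([1179, 281, 160]);
translate([223, 2164, 1120]) cube([1179, 281, 160]);
translate([223, 2445, 1280]) cube([1179, 281, 160]);


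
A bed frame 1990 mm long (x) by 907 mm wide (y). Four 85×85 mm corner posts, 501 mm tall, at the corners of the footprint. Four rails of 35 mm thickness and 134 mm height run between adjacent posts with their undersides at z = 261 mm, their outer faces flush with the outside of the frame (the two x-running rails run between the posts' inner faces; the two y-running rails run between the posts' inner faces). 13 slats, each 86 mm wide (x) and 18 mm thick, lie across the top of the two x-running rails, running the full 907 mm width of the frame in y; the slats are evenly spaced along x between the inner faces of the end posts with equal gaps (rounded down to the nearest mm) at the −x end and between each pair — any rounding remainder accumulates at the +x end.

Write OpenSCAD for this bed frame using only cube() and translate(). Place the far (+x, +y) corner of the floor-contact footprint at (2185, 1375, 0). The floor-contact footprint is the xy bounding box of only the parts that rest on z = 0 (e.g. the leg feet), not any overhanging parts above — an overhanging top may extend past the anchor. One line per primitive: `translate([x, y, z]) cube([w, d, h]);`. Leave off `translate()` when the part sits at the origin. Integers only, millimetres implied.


// slat z = rail_z + rail_h = 261 + 134 = 395
// slat gap = ⌊(1820 − 13·86) / 14⌋ = 50
translate([195, 468, 0]) cube([85, 85, 501]);
translate([195, 1290, 0]) cube([85, 85, 501]);
translate([2100, 468, 0]) cube([85, 85, 501]);
translate([2100, 1290, 0]) cube([85, 85, 501]);
translate([280, 468, 261]) cube([1820, 35, 134]);
translate([280, 1340, 261]) cube([1820, 35, 134]);
translate([195, 553, 261]) cube([35, 737, 134]);
translate([2150, 553, 261]) cube([35, 737, 134]);
translate([330, 468, 395]) cube([86, 907, 18]);
translate([466, 468, 395]) cube([86, 907, 18]);
translate([602, 468, 395]) cube([86, 907, 18]);
translate([738, 468, 395]) cube([86, 907, 18]);
translate([874, 468, 395]) cube([86, 907, 18]);
translate([1010, 468, 395]) cube([86, 907, 18]);
translate([1146, 468, 395]) cube([86, 907, 18]);
translate([1282, 468, 395]) cube([86, 907, 18]);
translate([1418, 468, 395]) cube([86, 907, 18]);
translate([1554, 468, 395]) cube([86, 907, 18]);
translate([1690, 468, 395]) cube([86, 907, 18]);
translate([1826, 468, 395]) cube([86, 907, 18]);
translate([1962, 468, 395]) cube([86, 907, 18]);


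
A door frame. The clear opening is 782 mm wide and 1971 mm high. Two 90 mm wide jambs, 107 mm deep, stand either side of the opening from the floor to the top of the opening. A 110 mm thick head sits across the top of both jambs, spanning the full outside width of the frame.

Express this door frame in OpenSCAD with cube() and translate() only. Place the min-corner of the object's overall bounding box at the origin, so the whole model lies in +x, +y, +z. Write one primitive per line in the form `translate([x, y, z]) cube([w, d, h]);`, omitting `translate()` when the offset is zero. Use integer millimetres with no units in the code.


cube([90, 107, 1971]);
translate([872, 0, 0]) cube([90, 107, 1971]);
translate([0, 0, 1971]) cube([962, 107, 110]);


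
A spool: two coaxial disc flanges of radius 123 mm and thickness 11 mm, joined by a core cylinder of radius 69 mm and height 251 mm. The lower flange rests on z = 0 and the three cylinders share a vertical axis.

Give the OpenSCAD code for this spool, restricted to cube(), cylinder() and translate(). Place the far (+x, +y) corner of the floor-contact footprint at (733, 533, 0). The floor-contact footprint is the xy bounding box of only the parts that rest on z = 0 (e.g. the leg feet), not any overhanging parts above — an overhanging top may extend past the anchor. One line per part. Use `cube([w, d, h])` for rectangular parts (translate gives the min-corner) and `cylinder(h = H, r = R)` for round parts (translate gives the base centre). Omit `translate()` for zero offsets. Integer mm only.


translate([610, 410, 0]) cylinder(h = 11, r = 123);
translate([610, 410, 11]) cylinder(h = 251, r = 69);
translate([610, 410, 262]) cylinder(h = 11, r = 123);


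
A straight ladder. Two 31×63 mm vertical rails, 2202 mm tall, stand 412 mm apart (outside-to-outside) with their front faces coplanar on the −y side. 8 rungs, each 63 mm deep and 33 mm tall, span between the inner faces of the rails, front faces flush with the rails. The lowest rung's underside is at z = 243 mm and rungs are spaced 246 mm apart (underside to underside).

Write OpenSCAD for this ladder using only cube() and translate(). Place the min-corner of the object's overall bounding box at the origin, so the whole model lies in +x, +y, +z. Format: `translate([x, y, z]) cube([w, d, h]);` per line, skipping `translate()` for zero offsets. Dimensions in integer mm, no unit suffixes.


// rung span = 412 - 2*31 = 350
// rung[k] z = 243 + k*246
cube([31, 63, 2202]);
translate([381, 0, 0]) cube([31, 63, 2202]);
translate([31, 0, 243]) cube([350, 63, 33]);
translate([31, 0, 489]) cube([350, 63, 33]);
translate([31, 0, 735]) cube([350, 63, 33]);
translate([31, 0, 981]) cube([350, 63, 33]);
translate([31, 0, 1227]) cube([350, 63, 33]);
translate([31, 0, 1473]) cube([350, 63, 33]);
translate([31, 0, 1719]) cube([350, 63, 33]);
translate([31, 0, 1965]) cube([350, 63, 33]);


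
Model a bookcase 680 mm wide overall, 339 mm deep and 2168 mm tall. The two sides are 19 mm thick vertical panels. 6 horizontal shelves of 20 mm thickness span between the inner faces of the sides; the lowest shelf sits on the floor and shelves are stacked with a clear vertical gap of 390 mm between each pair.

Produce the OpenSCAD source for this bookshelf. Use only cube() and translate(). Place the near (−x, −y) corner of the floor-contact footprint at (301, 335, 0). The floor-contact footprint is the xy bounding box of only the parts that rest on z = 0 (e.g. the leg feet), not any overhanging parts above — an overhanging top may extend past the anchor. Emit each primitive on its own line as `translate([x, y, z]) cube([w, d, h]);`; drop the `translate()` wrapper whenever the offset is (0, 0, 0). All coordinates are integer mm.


translate([301, 335, 0]) cube([19, 339, 2168]);
translate([962, 335, 0]) cube([19, 339, 2168]);
translate([320, 335, 0]) cube([642, 339, 20]);
translate([320, 335, 410]) cube([642, 339, 20]);
translate([320, 335, 820]) cube([642, 339, 20]);
translate([320, 335, 1230]) cube([642, 339, 20]);
translate([320, 335, 1640]) cube([642, 339, 20]);
translate([320, 335, 2050]) cube([642, 339, 20]);


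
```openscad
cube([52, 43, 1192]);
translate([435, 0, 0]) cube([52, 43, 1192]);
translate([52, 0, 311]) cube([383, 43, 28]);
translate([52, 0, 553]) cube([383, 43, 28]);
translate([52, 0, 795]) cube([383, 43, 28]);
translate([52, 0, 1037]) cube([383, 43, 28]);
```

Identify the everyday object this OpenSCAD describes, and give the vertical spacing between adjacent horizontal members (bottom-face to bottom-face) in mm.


A ladder. The rung spacing is 242 mm.

Two tall 52×43 posts with 4 short bars between them — a ladder. Adjacent rungs sit at z = 311 and z = 553, so the spacing is 553 − 311 = 242 mm.


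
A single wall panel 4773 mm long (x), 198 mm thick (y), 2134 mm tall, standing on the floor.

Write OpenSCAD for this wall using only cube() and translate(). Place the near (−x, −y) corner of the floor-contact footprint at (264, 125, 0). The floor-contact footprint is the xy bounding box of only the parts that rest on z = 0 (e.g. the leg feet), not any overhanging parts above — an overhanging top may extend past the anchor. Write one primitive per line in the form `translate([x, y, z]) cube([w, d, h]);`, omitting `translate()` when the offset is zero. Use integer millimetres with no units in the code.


translate([264, 125, 0]) cube([4773, 198, 2134]);


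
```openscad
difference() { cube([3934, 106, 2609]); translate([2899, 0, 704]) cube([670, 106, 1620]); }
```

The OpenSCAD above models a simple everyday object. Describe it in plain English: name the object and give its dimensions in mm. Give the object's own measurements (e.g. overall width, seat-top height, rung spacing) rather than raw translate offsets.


A wall 3934 mm long (x), 106 mm thick (y), 2609 mm tall, with a rectangular window opening cut through it. The opening is 670 mm wide and 1620 mm tall; its sill is at z = 704 mm and its near (−x) edge is 2899 mm from the wall's −x end. The opening passes through the full wall thickness.


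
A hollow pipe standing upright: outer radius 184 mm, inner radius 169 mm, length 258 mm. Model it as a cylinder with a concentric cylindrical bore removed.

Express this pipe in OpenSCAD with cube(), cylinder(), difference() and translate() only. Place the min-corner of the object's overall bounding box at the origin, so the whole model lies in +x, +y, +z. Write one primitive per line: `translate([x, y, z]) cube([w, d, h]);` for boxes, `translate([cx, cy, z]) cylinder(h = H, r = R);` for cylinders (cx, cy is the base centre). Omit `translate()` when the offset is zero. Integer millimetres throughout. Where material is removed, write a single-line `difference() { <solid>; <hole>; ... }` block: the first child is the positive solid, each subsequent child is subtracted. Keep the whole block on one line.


difference() { translate([184, 184, 0]) cylinder(h = 258, r = 184); translate([184, 184, 0]) cylinder(h = 258, r = 169); }


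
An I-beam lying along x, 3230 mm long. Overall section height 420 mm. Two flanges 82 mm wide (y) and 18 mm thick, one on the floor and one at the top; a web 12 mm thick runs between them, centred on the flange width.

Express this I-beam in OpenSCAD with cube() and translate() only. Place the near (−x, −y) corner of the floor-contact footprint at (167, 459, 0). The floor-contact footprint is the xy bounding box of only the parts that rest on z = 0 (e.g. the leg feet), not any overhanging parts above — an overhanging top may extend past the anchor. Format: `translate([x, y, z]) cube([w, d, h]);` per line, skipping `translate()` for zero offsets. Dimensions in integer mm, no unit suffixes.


translate([167, 459, 0]) cube([3230, 82, 18]);
translate([167, 494, 18]) cube([3230, 12, 384]);
translate([167, 459, 402]) cube([3230, 82, 18]);


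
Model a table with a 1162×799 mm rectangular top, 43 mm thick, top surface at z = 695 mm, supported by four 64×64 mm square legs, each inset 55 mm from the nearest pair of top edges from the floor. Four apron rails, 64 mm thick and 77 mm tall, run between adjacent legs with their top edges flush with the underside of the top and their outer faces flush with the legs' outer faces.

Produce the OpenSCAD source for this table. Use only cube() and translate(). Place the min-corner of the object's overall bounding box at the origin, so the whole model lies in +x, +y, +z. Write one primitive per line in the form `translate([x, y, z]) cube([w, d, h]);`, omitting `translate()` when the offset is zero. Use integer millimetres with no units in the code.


translate([0, 0, 652]) cube([1162, 799, 43]);
translate([55, 55, 0]) cube([64, 64, 652]);
translate([1043, 55, 0]) cube([64, 64, 652]);
translate([55, 680, 0]) cube([64, 64, 652]);
translate([1043, 680, 0]) cube([64, 64, 652]);
translate([119, 55, 575]) cube([924, 64, 77]);
translate([119, 680, 575]) cube([924, 64, 77]);
translate([55, 119, 575]) cube([64, 561, 77]);
translate([1043, 119, 575]) cube([64, 561, 77]);


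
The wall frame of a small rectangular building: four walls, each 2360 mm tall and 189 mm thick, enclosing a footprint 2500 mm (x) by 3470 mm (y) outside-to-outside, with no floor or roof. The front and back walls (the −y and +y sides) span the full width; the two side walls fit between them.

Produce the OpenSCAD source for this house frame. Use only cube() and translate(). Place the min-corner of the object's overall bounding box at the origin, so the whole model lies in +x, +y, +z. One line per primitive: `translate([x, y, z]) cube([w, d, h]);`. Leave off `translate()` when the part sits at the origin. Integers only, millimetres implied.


cube([2500, 189, 2360]);
translate([0, 3281, 0]) cube([2500, 189, 2360]);
translate([0, 189, 0]) cube([189, 3092, 2360]);
translate([2311, 189, 0]) cube([189, 3092, 2360]);


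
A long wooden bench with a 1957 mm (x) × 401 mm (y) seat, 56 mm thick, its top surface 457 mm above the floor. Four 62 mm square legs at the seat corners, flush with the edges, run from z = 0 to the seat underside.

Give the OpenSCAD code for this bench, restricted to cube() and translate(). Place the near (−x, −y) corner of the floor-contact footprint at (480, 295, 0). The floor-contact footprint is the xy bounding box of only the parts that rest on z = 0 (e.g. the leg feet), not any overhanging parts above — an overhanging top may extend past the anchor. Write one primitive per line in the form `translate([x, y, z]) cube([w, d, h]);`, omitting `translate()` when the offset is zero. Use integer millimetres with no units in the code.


translate([480, 295, 401]) cube([1957, 401, 56]);
translate([480, 295, 0]) cube([62, 62, 401]);
translate([480, 634, 0]) cube([62, 62, 401]);
translate([2375, 295, 0]) cube([62, 62, 401]);
translate([2375, 634, 0]) cube([62, 62, 401]);


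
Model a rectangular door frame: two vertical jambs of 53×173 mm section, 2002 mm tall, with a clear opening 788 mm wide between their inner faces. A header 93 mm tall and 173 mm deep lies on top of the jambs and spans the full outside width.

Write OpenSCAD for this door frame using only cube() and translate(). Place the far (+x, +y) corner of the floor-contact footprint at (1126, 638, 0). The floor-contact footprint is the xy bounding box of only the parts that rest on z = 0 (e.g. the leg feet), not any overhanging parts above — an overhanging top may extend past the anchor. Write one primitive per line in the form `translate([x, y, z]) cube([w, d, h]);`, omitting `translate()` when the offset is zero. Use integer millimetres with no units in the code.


translate([232, 465, 0]) cube([53, 173, 2002]);
translate([1073, 465, 0]) cube([53, 173, 2002]);
translate([232, 465, 2002]) cube([894, 173, 93]);


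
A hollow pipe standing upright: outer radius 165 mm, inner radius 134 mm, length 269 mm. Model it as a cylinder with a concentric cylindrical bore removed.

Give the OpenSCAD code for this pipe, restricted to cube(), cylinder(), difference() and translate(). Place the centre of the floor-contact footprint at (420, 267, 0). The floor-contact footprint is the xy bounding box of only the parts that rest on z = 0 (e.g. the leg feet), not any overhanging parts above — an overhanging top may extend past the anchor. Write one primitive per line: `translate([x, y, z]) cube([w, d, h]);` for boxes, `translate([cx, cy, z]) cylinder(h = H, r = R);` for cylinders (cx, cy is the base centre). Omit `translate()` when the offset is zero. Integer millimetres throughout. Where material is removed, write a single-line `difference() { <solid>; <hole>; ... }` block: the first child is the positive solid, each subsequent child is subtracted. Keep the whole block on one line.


difference() { translate([420, 267, 0]) cylinder(h = 269, r = 165); translate([420, 267, 0]) cylinder(h = 269, r = 134); }


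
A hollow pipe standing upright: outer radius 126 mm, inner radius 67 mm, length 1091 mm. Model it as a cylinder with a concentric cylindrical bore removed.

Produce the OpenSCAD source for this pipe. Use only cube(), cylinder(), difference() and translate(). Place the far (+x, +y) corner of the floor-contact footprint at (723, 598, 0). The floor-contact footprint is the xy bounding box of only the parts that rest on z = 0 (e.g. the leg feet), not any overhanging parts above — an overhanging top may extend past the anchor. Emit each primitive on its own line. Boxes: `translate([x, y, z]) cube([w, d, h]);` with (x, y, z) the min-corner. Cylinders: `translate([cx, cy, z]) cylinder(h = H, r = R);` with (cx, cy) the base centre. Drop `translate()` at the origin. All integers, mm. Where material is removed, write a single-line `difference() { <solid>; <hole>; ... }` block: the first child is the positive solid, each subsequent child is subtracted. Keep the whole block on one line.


difference() { translate([597, 472, 0]) cylinder(h = 1091, r = 126); translate([597, 472, 0]) cylinder(h = 1091, r = 67); }


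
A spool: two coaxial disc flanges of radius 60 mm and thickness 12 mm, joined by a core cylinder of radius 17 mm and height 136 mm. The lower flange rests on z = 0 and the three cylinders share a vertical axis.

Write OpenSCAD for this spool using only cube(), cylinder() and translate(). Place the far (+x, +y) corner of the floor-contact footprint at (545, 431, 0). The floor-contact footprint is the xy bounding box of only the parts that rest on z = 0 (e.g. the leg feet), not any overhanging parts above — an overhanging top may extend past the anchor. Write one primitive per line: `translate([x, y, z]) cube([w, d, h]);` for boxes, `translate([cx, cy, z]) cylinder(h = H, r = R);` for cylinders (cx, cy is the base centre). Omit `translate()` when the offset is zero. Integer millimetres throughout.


translate([485, 371, 0]) cylinder(h = 12, r = 60);
translate([485, 371, 12]) cylinder(h = 136, r = 17);
translate([485, 371, 148]) cylinder(h = 12, r = 60);


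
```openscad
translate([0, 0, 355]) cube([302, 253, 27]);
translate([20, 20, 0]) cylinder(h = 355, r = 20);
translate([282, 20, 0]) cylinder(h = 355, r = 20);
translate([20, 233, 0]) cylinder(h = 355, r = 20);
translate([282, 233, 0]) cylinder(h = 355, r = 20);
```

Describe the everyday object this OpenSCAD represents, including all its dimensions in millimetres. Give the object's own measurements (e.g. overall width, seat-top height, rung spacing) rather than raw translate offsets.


A simple wooden stool: a rectangular seat 302 mm (x) by 253 mm (y), 27 mm thick, top face at z = 382 mm, on four round legs, each 40 mm in diameter. The legs rest on z = 0, each leg's axis is inset half a diameter from the nearest pair of seat edges (so the leg's bounding box is flush with the corner).


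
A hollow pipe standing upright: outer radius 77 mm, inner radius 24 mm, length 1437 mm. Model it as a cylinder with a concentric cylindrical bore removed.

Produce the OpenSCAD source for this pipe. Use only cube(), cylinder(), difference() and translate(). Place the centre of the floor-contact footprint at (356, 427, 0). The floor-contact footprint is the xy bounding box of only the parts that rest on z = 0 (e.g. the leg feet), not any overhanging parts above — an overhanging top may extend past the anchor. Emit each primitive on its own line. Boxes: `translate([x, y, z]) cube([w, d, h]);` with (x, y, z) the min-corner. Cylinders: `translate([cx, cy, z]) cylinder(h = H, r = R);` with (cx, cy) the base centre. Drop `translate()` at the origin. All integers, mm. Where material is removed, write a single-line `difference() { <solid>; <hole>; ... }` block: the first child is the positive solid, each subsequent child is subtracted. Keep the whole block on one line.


difference() { translate([356, 427, 0]) cylinder(h = 1437, r = 77); translate([356, 427, 0]) cylinder(h = 1437, r = 24); }


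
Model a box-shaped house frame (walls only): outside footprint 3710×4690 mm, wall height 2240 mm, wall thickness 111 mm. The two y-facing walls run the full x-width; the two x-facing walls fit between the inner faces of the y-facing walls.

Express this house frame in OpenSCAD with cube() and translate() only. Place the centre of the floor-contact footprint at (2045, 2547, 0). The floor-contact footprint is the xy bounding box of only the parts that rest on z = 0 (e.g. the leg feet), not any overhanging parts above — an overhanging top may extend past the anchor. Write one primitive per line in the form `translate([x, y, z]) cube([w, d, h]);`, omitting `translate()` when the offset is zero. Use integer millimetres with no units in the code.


translate([190, 202, 0]) cube([3710, 111, 2240]);
translate([190, 4781, 0]) cube([3710, 111, 2240]);
translate([190, 313, 0]) cube([111, 4468, 2240]);
translate([3789, 313, 0]) cube([111, 4468, 2240]);
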